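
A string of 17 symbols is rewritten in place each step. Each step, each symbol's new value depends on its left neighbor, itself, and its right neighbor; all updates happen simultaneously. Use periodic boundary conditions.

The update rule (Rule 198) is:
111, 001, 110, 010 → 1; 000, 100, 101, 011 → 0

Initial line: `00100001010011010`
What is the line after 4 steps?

01100011010101010
10100101010101010
10101101010101010
10100101010101010

10100101010101010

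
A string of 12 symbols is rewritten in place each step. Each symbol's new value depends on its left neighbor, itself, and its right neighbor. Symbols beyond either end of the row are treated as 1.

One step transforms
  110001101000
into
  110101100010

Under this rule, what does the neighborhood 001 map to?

0

At position 4 the neighborhood is 001; the next row has 0 there.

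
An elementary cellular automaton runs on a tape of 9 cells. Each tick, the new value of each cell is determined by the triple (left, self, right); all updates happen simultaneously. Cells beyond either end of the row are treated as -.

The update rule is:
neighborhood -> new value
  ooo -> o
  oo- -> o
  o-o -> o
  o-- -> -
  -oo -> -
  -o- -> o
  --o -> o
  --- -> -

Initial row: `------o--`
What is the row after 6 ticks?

-----oo--
----o-o--
---oooo--
--o-ooo--
-ooo-oo--
o-ooo-o--

o-ooo-o--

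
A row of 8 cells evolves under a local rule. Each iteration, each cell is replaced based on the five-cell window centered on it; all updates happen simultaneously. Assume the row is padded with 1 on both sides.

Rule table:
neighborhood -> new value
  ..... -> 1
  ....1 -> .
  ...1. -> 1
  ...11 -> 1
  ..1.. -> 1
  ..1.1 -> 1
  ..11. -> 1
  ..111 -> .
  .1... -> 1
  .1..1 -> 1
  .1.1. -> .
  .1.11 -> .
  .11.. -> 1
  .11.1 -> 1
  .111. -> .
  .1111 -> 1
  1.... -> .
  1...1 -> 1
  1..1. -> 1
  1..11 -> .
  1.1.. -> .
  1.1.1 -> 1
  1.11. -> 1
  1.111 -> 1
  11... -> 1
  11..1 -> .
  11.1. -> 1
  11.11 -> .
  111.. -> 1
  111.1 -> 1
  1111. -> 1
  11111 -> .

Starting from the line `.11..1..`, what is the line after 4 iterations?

.111111.

iteration 1: .11.111.
iteration 2: .11.1.1.
iteration 3: .1111.1.
iteration 4: .111111.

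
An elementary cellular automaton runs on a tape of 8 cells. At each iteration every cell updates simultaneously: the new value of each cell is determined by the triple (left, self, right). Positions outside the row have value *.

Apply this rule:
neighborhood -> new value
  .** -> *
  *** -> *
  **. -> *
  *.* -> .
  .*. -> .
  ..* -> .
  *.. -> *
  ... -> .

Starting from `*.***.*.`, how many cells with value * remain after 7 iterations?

*.***...
*.****..
*.*****.
*.*****.  (fixed point — unchanged through iteration 7)
count of *: 6

6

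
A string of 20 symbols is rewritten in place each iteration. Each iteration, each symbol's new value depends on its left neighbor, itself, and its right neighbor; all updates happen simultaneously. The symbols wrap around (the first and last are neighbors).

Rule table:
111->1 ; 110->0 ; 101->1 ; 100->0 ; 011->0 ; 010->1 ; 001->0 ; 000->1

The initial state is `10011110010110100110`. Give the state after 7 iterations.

00110010110010011011

10001100011001100001
00100001000000001100
10101101011111100001
01110011101111001100
00100001010110000001
00101101111000111101
00110010110010011011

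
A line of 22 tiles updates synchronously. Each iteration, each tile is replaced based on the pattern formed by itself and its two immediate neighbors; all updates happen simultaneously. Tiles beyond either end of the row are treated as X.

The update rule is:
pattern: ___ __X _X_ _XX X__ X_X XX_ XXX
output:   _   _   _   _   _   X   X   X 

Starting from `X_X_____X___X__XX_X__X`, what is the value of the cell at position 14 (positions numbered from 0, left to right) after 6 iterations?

_

XX______________XX____
XX_______________X____
XX____________________
XX____________________  (fixed point — unchanged through iteration 6)
position 14 holds _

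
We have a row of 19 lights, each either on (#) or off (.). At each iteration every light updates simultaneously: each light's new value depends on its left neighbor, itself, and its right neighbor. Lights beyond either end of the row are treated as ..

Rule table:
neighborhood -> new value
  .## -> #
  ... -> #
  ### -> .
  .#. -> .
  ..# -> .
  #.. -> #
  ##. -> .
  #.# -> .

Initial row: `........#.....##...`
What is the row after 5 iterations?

..###.#....###....#

iteration 1: #######..####.#.###
iteration 2: #......#.#......#..
iteration 3: .#####....#####..##
iteration 4: .#....###.#....#.#.
iteration 5: ..###.#....###....#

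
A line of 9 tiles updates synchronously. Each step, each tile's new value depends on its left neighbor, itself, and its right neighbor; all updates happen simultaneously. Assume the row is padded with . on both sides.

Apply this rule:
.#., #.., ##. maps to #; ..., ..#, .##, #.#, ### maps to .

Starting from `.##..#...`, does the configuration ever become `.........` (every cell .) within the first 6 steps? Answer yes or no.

step 1: ..##.##..
step 2: ...#..##.
step 3: ...##..##
step 4: ....##..#
step 5: .....##.#
step 6: ......#.#
step 6 is ......#.#, still not uniform .

no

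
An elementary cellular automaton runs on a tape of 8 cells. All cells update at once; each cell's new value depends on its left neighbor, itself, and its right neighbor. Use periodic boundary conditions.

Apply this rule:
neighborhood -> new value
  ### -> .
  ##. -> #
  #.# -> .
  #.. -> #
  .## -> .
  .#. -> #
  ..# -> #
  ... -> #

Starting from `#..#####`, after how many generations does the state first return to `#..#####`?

16

generation 1: ###.....
generation 2: ..######
generation 3: ##.....#
generation 4: .######.
generation 5: #.....##
generation 6: ######..
generation 7: .....###
generation 8: #####..#
generation 9: ....###.
generation 10: ####..##
generation 11: ...###..
generation 12: ###..###
generation 13: ..###...
generation 14: ##..####
generation 15: .###....
generation 16: #..#####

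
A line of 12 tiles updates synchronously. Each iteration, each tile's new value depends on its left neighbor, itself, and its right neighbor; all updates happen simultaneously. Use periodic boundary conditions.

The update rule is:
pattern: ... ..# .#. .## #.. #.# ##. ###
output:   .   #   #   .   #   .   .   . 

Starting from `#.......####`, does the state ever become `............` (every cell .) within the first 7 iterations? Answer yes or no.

yes

iteration 1: .#.....#....
iteration 2: ###...###...
iteration 3: ...#.#...#.#
iteration 4: #.##.##.##.#
iteration 5: ............
all cells are . at iteration 5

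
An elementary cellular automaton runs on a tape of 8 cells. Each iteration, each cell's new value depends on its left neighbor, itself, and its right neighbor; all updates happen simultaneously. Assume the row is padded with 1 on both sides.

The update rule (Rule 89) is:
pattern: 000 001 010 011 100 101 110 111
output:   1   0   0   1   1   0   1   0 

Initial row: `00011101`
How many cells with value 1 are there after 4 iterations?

iteration 1: 11010101
iteration 2: 01000001
iteration 3: 00111101
iteration 4: 10100101
count of 1: 4

4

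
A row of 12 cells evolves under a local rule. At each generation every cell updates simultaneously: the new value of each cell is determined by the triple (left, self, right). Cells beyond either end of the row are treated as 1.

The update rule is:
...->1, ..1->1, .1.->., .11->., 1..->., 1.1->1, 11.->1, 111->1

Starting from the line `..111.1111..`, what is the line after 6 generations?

.1.111.111.1
1.1.111.111.
11.1.111.111
111.1.111.11
1111.1.111.1
11111.1.111.

11111.1.111.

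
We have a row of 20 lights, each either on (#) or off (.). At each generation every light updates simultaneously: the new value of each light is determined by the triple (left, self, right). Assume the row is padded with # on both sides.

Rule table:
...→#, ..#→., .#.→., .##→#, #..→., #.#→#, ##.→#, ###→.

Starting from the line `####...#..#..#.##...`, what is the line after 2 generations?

generation 1: ...#.#........###.#.
generation 2: .#..#..######.#.##.#

.#..#..######.#.##.#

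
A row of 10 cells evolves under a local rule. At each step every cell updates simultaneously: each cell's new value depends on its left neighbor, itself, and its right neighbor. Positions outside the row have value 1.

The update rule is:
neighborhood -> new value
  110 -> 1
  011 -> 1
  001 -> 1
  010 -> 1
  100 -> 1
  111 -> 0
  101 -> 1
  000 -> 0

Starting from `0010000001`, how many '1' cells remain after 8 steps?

8

step 1: 1111000011
step 2: 0001100110
step 3: 1011111111
step 4: 1110000000
step 5: 0011000001
step 6: 1111100011
step 7: 0000110110
step 8: 1001111111
count of 1: 8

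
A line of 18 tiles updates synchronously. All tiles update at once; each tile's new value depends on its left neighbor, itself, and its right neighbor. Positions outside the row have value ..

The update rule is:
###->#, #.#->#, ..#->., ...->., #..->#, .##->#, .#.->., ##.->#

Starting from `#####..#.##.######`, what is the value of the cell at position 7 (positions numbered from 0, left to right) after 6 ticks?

#

######..##########
#######.##########
##################
##################  (fixed point — unchanged through tick 6)
position 7 holds #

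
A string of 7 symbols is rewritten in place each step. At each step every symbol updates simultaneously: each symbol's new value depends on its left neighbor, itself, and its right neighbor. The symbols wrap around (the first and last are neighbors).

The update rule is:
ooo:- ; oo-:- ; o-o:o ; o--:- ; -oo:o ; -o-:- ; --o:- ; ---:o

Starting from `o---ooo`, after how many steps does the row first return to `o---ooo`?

step 1: --o-o--
step 2: o--o--o
step 3: ------o
step 4: -oooo--
step 5: -o----o
step 6: o--oo--
step 7: ---o---
step 8: oo---oo
step 9: ---o-o-
step 10: oo--o--
step 11: o------
step 12: --oooo-
step 13: o-o----
step 14: -o--oo-
step 15: ----o--
step 16: ooo---o
step 17: ----o-o
step 18: -oo--o-
step 19: -o-----
step 20: ---oooo
step 21: -o-o---
step 22: --o--oo
step 23: -----o-
step 24: oooo---
step 25: o----o-
step 26: --oo--o
step 27: --o----
step 28: o---ooo

28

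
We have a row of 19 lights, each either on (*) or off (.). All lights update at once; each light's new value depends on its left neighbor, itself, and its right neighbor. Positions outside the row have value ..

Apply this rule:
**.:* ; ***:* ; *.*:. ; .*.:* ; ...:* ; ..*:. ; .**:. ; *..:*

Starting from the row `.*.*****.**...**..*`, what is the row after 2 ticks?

tick 1: .*..****..***..**.*
tick 2: .**..****..***..*.*

.**..****..***..*.*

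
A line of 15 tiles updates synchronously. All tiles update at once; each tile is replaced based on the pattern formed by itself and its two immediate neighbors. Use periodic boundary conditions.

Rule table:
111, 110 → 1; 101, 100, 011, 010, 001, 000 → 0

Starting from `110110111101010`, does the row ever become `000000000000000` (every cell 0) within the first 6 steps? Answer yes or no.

010010011100000
000000001100000
000000000100000
000000000000000
all cells are 0 at step 4

yes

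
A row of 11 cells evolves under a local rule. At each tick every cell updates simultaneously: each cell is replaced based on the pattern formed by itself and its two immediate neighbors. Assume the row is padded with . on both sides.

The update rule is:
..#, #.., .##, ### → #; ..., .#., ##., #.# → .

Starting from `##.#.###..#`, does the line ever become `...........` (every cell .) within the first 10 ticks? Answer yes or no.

#....##.##.
.#..##..#.#
#.###.##...
..##..#.#..
.##.##...#.
##..#.#.#.#
#.##.......
..#.#......
.#...#.....
#.#.#.#....
tick 10 is #.#.#.#...., still not uniform .

no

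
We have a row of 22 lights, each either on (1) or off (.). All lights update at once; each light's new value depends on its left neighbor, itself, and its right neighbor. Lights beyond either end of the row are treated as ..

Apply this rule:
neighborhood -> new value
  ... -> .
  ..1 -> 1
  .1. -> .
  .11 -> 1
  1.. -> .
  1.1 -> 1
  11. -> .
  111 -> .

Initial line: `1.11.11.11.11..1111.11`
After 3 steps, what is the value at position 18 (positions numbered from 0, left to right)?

.11.11.11.11..11...11.
11.11.11.11..11...11..
1.11.11.11..11...11...
position 18 holds 1

1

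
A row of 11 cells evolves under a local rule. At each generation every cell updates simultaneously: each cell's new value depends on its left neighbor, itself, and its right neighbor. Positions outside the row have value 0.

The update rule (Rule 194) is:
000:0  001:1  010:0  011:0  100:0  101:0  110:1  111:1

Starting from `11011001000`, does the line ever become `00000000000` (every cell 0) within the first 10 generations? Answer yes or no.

01001010000
10010000000
00100000000
01000000000
10000000000
00000000000
all cells are 0 at generation 6

yes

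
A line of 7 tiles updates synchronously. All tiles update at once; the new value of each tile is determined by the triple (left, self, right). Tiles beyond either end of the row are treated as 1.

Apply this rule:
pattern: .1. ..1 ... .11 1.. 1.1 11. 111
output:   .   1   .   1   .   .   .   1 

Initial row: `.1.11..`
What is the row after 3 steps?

step 1: ...1..1
step 2: ..1..11
step 3: .1..111

.1..111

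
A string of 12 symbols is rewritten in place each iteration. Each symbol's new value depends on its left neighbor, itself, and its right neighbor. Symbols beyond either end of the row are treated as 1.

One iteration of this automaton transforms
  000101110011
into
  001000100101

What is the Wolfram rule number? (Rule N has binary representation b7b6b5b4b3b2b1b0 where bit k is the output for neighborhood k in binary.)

130

position 6: 111 → 1  (bit 7 = 1)
position 7: 110 → 0  (bit 6 = 0)
position 4: 101 → 0  (bit 5 = 0)
position 0: 100 → 0  (bit 4 = 0)
position 5: 011 → 0  (bit 3 = 0)
position 3: 010 → 0  (bit 2 = 0)
position 2: 001 → 1  (bit 1 = 1)
position 1: 000 → 0  (bit 0 = 0)
bits b7..b0 = 10000010 = 130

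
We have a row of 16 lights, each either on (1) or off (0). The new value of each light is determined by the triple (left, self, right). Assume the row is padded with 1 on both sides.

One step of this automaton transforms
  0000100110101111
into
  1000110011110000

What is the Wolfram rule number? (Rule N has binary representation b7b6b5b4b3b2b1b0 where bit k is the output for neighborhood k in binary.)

116

position 13: 111 → 0  (bit 7 = 0)
position 8: 110 → 1  (bit 6 = 1)
position 9: 101 → 1  (bit 5 = 1)
position 0: 100 → 1  (bit 4 = 1)
position 7: 011 → 0  (bit 3 = 0)
position 4: 010 → 1  (bit 2 = 1)
position 3: 001 → 0  (bit 1 = 0)
position 1: 000 → 0  (bit 0 = 0)
bits b7..b0 = 01110100 = 116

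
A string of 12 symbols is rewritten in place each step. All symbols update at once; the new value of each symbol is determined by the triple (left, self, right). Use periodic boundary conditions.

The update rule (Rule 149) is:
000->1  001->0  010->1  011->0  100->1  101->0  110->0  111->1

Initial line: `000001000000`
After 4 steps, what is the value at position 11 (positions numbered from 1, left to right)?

111101111111
111000111111
110110011111
100001001111
position 11 holds 1

1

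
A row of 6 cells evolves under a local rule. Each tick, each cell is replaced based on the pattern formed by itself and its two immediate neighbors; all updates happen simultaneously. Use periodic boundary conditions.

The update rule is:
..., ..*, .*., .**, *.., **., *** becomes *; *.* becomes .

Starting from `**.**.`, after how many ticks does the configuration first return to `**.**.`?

**.**.

1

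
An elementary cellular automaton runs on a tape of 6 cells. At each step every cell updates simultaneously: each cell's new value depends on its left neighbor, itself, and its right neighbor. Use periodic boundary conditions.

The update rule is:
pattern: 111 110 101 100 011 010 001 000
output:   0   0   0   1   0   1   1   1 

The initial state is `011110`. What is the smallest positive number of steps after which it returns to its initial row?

2

100001
011110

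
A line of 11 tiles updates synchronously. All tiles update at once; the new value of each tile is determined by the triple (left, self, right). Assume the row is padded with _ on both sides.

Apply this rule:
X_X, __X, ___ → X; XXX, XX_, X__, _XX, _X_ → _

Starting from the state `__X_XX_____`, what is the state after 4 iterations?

XX_X___XXXX
__X__XX____
XX__X___XXX
___X__XX___

___X__XX___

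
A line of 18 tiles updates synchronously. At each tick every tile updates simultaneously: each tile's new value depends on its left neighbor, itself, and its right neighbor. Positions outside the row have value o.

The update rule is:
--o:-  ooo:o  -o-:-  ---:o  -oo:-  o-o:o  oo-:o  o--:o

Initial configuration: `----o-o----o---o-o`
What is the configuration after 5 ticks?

tick 1: ooo--o-ooo--oo--o-
tick 2: oooo--o-ooo--oo--o
tick 3: ooooo--o-ooo--oo--
tick 4: oooooo--o-ooo--oo-
tick 5: ooooooo--o-ooo--oo

ooooooo--o-ooo--oo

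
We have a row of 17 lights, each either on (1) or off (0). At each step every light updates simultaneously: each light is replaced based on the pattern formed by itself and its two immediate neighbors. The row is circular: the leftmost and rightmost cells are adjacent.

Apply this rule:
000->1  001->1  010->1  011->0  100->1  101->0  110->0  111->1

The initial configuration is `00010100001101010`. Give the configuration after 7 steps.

11110111110001011
11100011101111001
11011101000110110
00001001111000000
11111110110111111
11111100000011111
11111011111101111

11111011111101111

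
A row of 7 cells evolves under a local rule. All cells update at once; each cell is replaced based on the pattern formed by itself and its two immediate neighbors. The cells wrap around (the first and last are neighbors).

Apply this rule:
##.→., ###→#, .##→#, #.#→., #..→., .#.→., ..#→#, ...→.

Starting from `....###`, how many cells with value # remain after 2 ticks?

...###.
..###..
count of #: 3

3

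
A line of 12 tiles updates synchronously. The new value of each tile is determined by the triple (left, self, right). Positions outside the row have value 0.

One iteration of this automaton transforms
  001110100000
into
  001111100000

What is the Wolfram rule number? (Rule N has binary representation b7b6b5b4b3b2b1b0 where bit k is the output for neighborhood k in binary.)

236

position 3: 111 → 1  (bit 7 = 1)
position 4: 110 → 1  (bit 6 = 1)
position 5: 101 → 1  (bit 5 = 1)
position 7: 100 → 0  (bit 4 = 0)
position 2: 011 → 1  (bit 3 = 1)
position 6: 010 → 1  (bit 2 = 1)
position 1: 001 → 0  (bit 1 = 0)
position 0: 000 → 0  (bit 0 = 0)
bits b7..b0 = 11101100 = 236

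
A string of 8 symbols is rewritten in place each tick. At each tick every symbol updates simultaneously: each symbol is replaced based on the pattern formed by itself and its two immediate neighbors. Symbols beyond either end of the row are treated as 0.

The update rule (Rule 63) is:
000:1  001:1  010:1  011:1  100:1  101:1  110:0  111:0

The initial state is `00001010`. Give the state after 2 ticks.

10000000

11111111
10000000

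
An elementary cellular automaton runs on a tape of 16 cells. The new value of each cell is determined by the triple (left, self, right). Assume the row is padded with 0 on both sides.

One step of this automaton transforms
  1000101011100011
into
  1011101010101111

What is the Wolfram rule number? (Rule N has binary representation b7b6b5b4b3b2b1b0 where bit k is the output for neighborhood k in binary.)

79

position 9: 111 → 0  (bit 7 = 0)
position 10: 110 → 1  (bit 6 = 1)
position 5: 101 → 0  (bit 5 = 0)
position 1: 100 → 0  (bit 4 = 0)
position 8: 011 → 1  (bit 3 = 1)
position 0: 010 → 1  (bit 2 = 1)
position 3: 001 → 1  (bit 1 = 1)
position 2: 000 → 1  (bit 0 = 1)
bits b7..b0 = 01001111 = 79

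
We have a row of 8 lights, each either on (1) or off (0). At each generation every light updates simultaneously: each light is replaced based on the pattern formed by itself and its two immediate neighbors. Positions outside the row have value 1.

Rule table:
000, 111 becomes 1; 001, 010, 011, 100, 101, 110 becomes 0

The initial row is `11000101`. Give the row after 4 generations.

00100110

10010000
00000110
01110000
00100110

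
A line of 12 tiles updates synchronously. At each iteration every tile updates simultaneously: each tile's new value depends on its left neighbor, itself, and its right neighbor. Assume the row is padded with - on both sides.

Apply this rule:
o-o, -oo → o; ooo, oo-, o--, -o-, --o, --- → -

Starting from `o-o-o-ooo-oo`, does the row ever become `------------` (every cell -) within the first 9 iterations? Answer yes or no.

iteration 1: -o-o-oo--oo-
iteration 2: --o-oo---o--
iteration 3: ---oo-------
iteration 4: ---o--------
iteration 5: ------------
all cells are - at iteration 5

yes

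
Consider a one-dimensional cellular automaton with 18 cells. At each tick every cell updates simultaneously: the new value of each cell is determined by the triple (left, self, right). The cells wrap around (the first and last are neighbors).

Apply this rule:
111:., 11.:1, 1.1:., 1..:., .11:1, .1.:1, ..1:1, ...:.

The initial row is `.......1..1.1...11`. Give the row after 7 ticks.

tick 1: ......11.11.1..111
tick 2: .....111.11.1.11.1
tick 3: ....11.1.11.1.11.1
tick 4: ...111.1.11.1.11.1
tick 5: ..11.1.1.11.1.11.1
tick 6: .111.1.1.11.1.11.1
tick 7: .1.1.1.1.11.1.11.1

.1.1.1.1.11.1.11.1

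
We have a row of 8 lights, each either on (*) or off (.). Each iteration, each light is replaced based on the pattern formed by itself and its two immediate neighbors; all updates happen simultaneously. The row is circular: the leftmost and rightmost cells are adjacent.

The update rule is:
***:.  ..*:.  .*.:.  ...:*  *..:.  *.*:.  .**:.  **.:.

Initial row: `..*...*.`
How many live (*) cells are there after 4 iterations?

2

*...*...
..*...*.  (repeats iteration 0; period 2)
iteration 4: ..*...*.
count of *: 2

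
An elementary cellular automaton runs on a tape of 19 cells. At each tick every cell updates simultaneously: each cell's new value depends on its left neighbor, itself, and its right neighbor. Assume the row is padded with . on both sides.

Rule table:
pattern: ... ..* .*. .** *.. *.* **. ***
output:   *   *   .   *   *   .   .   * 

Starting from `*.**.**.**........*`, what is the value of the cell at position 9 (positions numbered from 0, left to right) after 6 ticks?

*

..*..*..*.********.
**.**.**..*******.*
*..*..*.********...
.**.**..*******.***
**..*.********..**.
*.**..*******.***.*
position 9 holds *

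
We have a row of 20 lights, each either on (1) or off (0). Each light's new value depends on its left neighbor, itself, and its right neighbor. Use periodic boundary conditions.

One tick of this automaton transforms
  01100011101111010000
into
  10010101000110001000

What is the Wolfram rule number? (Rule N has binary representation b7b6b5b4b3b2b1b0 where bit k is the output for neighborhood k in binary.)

146

position 7: 111 → 1  (bit 7 = 1)
position 2: 110 → 0  (bit 6 = 0)
position 9: 101 → 0  (bit 5 = 0)
position 3: 100 → 1  (bit 4 = 1)
position 1: 011 → 0  (bit 3 = 0)
position 15: 010 → 0  (bit 2 = 0)
position 0: 001 → 1  (bit 1 = 1)
position 4: 000 → 0  (bit 0 = 0)
bits b7..b0 = 10010010 = 146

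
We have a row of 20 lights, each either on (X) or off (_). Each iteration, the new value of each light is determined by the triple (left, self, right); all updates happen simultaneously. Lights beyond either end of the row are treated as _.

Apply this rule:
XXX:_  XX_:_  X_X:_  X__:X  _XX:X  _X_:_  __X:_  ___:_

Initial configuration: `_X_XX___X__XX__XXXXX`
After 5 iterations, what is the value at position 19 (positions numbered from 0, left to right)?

iteration 1: ___X_X___X_X_X_X____
iteration 2: ______X_________X___
iteration 3: _______X_________X__
iteration 4: ________X_________X_
iteration 5: _________X_________X
position 19 holds X

X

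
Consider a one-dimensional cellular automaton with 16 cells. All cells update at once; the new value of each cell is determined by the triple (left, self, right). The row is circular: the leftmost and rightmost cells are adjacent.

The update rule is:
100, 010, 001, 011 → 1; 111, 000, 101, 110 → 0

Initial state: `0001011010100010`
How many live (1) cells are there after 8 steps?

10

0011010010110111
1110011110100100
1001110000111111
0111001001100000
1100111111010000
1011100000011001
0010010000110111
1111111001100100
count of 1: 10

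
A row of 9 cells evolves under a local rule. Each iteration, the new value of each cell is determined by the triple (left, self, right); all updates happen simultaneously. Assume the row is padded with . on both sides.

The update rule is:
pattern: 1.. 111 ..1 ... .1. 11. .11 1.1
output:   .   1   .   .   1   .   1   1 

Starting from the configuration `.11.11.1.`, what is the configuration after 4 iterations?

iteration 1: .1.11.11.
iteration 2: .111.11..
iteration 3: .11.11...
iteration 4: .1.11....

.1.11....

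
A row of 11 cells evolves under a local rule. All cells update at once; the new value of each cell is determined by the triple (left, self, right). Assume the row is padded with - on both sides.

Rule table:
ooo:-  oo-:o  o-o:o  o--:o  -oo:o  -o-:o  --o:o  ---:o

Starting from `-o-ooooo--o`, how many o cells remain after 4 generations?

7

oooo---oooo
o--ooooo--o
oooo---oooo  (repeats generation 1; period 2)
generation 4: o--ooooo--o
count of o: 7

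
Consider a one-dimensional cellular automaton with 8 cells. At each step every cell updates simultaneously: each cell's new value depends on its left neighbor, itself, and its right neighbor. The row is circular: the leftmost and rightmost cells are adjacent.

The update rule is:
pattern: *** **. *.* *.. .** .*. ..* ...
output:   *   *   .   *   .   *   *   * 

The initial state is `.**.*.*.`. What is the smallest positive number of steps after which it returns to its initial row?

*.*.*.**
*.*.*..*
*.*.***.
*.*..**.
*.***.*.
*..**.*.
***.*.*.
.**.*.*.

8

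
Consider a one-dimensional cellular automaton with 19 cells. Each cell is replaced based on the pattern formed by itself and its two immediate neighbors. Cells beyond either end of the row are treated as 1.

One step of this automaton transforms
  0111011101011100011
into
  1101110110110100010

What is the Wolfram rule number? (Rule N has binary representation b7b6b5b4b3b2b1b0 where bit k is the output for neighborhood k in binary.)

104

position 2: 111 → 0  (bit 7 = 0)
position 3: 110 → 1  (bit 6 = 1)
position 0: 101 → 1  (bit 5 = 1)
position 14: 100 → 0  (bit 4 = 0)
position 1: 011 → 1  (bit 3 = 1)
position 9: 010 → 0  (bit 2 = 0)
position 16: 001 → 0  (bit 1 = 0)
position 15: 000 → 0  (bit 0 = 0)
bits b7..b0 = 01101000 = 104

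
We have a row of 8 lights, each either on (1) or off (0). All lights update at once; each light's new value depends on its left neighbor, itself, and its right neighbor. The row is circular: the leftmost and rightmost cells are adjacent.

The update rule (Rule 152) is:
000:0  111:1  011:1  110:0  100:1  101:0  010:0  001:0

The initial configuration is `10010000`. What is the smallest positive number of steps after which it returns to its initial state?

01001000
00100100
00010010
00001001
10000100
01000010
00100001
10010000

8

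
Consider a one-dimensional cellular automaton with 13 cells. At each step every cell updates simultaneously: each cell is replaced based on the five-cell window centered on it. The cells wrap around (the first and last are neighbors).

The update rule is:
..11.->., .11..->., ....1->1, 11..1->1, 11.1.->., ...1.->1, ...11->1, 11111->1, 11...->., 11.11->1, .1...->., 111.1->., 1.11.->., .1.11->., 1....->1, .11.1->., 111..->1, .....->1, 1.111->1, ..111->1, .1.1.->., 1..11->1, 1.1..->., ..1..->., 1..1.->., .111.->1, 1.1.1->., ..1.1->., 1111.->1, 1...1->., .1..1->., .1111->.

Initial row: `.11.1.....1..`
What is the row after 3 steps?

1.....1111...
..11111.11..1
.11.11.1..1..

.11.11.1..1..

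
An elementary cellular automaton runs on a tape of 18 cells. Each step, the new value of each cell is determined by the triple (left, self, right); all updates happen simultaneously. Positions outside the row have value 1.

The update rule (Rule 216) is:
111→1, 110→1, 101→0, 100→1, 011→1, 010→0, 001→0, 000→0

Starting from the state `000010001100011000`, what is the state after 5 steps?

111110001111011110

100001001110011100
110000101111011110
111000001111011110
111100001111011110
111110001111011110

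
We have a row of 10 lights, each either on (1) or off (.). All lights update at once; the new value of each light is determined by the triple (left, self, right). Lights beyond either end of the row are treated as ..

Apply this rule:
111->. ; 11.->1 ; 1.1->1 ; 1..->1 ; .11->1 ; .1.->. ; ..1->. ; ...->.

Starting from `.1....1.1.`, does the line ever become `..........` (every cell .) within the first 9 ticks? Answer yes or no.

..1....1.1
...1....1.
....1....1
.....1....
......1...
.......1..
........1.
.........1
..........
all cells are . at tick 9

yes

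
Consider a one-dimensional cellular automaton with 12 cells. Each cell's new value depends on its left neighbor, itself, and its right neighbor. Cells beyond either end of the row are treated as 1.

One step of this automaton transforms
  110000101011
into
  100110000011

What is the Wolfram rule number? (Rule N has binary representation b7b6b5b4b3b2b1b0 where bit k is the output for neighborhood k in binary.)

position 0: 111 → 1  (bit 7 = 1)
position 1: 110 → 0  (bit 6 = 0)
position 7: 101 → 0  (bit 5 = 0)
position 2: 100 → 0  (bit 4 = 0)
position 10: 011 → 1  (bit 3 = 1)
position 6: 010 → 0  (bit 2 = 0)
position 5: 001 → 0  (bit 1 = 0)
position 3: 000 → 1  (bit 0 = 1)
bits b7..b0 = 10001001 = 137

137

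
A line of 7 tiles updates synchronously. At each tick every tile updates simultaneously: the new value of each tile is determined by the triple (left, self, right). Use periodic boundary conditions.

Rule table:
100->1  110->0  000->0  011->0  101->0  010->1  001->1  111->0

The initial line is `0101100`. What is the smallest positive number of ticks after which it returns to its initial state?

7

tick 1: 1100010
tick 2: 0010110
tick 3: 0110001
tick 4: 0001011
tick 5: 1011000
tick 6: 1000101
tick 7: 0101100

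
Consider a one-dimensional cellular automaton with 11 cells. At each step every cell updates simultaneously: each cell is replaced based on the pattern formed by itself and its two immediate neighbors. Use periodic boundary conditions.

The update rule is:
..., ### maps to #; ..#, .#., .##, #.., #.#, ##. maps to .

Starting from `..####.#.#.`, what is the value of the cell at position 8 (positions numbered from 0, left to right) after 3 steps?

#..##......
......####.
#####..##..
position 8 holds #

#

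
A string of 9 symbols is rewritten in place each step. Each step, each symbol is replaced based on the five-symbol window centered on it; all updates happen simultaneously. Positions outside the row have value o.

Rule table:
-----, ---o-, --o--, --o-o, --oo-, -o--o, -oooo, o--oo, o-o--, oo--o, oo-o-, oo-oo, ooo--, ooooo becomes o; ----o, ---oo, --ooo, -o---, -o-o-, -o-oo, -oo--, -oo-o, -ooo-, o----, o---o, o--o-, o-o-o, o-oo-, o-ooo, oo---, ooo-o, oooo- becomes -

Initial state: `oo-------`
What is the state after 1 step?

-o--ooo--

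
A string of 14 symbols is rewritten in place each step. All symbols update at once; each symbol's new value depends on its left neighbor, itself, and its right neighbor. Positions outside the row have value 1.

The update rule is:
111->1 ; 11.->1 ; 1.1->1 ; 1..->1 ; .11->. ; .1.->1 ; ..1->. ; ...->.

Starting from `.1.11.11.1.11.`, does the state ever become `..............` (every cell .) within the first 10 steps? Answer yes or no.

step 1: 111.11.1111.11
step 2: 1111.11.1111.1
step 3: 11111.11.1111.
step 4: 111111.11.1111
step 5: 1111111.11.111
step 6: 11111111.11.11
step 7: 111111111.11.1
step 8: 1111111111.11.
step 9: 11111111111.11
step 10: 111111111111.1
step 10 is 111111111111.1, still not uniform .

no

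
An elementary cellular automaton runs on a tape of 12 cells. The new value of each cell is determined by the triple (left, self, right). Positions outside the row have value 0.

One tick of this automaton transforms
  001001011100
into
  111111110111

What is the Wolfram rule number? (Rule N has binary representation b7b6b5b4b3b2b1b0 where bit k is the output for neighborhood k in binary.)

position 8: 111 → 0  (bit 7 = 0)
position 9: 110 → 1  (bit 6 = 1)
position 6: 101 → 1  (bit 5 = 1)
position 3: 100 → 1  (bit 4 = 1)
position 7: 011 → 1  (bit 3 = 1)
position 2: 010 → 1  (bit 2 = 1)
position 1: 001 → 1  (bit 1 = 1)
position 0: 000 → 1  (bit 0 = 1)
bits b7..b0 = 01111111 = 127

127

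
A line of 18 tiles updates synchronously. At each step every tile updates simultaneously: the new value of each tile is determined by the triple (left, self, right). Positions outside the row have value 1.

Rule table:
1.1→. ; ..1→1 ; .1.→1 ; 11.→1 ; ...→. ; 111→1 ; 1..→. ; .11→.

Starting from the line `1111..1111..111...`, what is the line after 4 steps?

1111.1.111.1.11..1
1111.1..11.1..1.1.
1111.1.1.1.1.11.1.
1111.1.1.1.1..1.1.

1111.1.1.1.1..1.1.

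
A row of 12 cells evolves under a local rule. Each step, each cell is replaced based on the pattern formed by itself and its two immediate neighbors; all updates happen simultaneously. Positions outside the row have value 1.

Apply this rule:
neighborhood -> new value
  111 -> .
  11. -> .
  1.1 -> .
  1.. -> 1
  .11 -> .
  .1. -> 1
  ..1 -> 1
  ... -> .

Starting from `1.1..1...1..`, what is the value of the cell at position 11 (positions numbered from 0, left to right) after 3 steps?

..11111.1111
11..........
..1........1
position 11 holds 1

1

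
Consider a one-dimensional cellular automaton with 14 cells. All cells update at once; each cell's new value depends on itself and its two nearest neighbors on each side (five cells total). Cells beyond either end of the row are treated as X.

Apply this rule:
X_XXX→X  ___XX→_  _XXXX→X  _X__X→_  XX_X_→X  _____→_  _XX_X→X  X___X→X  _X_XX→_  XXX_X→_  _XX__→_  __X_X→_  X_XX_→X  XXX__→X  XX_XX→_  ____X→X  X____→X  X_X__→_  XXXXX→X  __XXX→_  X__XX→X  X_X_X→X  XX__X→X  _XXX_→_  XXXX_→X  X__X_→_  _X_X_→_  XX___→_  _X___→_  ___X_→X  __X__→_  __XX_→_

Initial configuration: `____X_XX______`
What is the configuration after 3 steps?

XX_X__X_____X_

_XXX__X__X__X_
_X_XX_________
XX_X__X_____X_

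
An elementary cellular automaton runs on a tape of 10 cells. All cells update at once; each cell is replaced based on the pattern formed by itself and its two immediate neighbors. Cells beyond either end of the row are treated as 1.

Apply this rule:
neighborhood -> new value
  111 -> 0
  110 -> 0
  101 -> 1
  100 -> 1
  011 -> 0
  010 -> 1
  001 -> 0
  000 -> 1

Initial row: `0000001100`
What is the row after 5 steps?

1111100010
0000011011
1111000100
0000110110
1110001001

1110001001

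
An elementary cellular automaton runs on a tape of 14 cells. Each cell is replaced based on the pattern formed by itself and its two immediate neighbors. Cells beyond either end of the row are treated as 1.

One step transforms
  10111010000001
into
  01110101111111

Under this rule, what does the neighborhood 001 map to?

1

At position 12 the neighborhood is 001; the next row has 1 there.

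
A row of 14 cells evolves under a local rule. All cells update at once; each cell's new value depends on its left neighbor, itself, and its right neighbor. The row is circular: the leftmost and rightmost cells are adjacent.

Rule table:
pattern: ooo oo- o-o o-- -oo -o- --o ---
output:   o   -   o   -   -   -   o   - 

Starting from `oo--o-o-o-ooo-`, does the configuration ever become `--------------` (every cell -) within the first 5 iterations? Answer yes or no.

no

---o-o-o-o-o-o
--o-o-o-o-o-o-
-o-o-o-o-o-o--
o-o-o-o-o-o---
-o-o-o-o-o---o
iteration 5 is -o-o-o-o-o---o, still not uniform -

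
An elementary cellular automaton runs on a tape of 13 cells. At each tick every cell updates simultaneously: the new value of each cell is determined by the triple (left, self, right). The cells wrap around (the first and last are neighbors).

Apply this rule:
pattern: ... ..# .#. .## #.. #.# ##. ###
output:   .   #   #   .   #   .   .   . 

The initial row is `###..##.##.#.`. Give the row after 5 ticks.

...##......#.
..#..#....###
#######..#...
.......####.#
#.....#.....#

#.....#.....#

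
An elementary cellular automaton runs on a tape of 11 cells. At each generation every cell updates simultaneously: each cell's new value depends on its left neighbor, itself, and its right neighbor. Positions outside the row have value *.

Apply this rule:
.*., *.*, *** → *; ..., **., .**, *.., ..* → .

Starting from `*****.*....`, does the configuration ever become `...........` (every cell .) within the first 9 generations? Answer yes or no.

yes

****.**....
***.*......
**.**......
*.*........
.**........
*..........
...........
all cells are . at generation 7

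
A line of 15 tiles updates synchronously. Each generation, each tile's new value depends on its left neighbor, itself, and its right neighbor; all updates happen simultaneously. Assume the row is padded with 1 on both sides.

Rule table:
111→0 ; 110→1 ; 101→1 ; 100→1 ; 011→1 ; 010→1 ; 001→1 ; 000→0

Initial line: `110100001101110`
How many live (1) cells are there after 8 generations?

generation 1: 011110011111011
generation 2: 110011110001110
generation 3: 011110011011011
generation 4: 110011111111110
generation 5: 011110000000011
generation 6: 110011000000110
generation 7: 011111100001111
generation 8: 110000110011000
count of 1: 6

6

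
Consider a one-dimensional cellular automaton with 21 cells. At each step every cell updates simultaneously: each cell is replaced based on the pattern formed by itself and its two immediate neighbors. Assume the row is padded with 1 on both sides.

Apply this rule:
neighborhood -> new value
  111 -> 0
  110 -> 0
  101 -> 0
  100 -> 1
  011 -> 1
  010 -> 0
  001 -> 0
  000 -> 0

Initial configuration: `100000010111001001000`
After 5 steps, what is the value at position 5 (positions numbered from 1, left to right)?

010000000100100100100
001000000010010010010
100100000001001001000
010010000000100100100
001001000000010010010
position 5 holds 0

0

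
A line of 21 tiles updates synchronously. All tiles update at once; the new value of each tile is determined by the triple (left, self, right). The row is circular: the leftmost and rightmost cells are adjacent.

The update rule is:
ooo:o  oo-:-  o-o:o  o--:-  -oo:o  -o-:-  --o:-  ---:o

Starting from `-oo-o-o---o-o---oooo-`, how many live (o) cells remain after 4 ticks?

-o-o-o--o--o--o-ooo--
--o-o----------ooo--o
---o--oooooooo-oo----
oo----ooooooo-oo--ooo
count of o: 14

14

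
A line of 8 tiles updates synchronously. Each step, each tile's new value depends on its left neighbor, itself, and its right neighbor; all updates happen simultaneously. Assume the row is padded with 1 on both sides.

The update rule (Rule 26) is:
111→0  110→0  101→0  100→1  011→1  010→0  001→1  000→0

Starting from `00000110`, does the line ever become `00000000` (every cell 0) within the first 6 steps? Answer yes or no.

10001100
01011011
00010010
10101100
00001011
10010010
step 6 is 10010010, still not uniform 0

no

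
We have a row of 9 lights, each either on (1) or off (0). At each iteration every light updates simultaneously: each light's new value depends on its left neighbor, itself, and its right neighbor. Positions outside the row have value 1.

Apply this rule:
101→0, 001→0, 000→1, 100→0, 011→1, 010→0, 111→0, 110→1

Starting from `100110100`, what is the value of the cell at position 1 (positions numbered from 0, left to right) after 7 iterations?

100110000
100110110
100110110  (fixed point — unchanged through iteration 7)
position 1 holds 0

0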